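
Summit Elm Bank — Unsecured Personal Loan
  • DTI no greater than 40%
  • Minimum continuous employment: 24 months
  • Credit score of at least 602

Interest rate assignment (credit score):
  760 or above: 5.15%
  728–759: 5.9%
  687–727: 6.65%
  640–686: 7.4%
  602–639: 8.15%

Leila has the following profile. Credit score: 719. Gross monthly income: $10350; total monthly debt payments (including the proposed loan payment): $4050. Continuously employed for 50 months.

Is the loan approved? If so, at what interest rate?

Credit score 719 ≥ 602 (meets minimum)
DTI = 4,050/10,350 = 39.1% ≤ 40%
Employment 50 ≥ 24 months
All requirements met. Score 719 falls in the 687–727 tier → 6.65%.

Approved at 6.65%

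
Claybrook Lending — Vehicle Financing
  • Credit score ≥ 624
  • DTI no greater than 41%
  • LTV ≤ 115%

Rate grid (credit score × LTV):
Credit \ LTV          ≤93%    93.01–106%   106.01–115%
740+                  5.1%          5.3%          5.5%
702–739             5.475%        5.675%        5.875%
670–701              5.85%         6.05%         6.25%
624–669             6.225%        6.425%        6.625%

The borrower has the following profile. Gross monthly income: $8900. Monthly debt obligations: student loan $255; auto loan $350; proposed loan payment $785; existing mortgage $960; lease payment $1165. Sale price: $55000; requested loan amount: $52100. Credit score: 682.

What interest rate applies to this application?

Credit score 682 ≥ 624; Total monthly debts = (255 + 350 + 785 + 960 + 1,165) = 3,515. Debt-to-income = 3,515/8,900 = 39.5% — meets 41% limit
LTV = 52,100/55,000 = 94.7% ≤ 115%
Row: 682 falls in 670–701. Column: 94.7% falls in 93.01–106%. Rate = 6.05%.

6.05%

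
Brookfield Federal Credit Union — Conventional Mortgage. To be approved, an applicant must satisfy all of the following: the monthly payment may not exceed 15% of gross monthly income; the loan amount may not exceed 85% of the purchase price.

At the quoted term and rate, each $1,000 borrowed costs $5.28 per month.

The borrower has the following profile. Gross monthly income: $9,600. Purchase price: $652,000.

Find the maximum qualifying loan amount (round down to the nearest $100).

Payment cap: 15% × $9,600 = $1,440/month.
At $5.28 per $1,000, that supports 1,440/5.28 × 1,000 ≈ $272,727 → $272,700.
LTV cap: 85% × $652,000 = $554,200 → $554,200.
Binding constraint: payment-to-income.

$272,700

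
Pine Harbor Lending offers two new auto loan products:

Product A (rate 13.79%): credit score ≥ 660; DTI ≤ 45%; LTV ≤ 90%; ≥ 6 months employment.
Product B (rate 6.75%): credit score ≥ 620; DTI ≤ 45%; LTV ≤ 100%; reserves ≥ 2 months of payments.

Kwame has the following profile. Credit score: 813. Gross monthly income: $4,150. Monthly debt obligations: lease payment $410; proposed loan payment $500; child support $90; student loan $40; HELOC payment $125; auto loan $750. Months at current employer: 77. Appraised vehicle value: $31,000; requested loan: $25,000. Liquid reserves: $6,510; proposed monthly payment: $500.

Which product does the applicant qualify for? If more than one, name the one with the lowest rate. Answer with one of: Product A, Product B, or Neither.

Neither

Total debts = (410 + 500 + 90 + 40 + 125 + 750) = 1,915; DTI = 1,915/4,150 = 46.1%.
LTV = 25,000/31,000 = 80.6%.
Reserves = 6,510/500 = 13.0 months.
Product A: score 813 ≥ 660; DTI 46.1% > 45%; LTV 80.6% ≤ 90%; employment 77 ≥ 6 mo → does not qualify.
Product B: score 813 ≥ 620; DTI 46.1% > 45%; LTV 80.6% ≤ 100%; reserves 13.0 ≥ 2 mo → does not qualify.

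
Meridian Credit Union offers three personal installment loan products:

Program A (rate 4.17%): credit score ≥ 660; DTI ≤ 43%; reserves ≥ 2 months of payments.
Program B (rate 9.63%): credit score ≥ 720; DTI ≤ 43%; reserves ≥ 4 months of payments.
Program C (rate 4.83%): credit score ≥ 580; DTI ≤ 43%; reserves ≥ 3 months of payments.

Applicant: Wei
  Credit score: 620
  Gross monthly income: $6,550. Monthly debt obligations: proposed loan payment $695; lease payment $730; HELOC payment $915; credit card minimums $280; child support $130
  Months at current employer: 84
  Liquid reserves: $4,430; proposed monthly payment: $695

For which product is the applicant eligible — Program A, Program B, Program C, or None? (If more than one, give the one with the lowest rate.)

Program C

Total debts = (695 + 730 + 915 + 280 + 130) = 2,750; DTI = 2,750/6,550 = 42%.
Reserves = 4,430/695 = 6.4 months.
Program A: score 620 < 660; DTI 42% ≤ 43%; reserves 6.4 ≥ 2 mo → does not qualify.
Program B: score 620 < 720; DTI 42% ≤ 43%; reserves 6.4 ≥ 4 mo → does not qualify.
Program C: score 620 ≥ 580; DTI 42% ≤ 43%; reserves 6.4 ≥ 3 mo → qualifies.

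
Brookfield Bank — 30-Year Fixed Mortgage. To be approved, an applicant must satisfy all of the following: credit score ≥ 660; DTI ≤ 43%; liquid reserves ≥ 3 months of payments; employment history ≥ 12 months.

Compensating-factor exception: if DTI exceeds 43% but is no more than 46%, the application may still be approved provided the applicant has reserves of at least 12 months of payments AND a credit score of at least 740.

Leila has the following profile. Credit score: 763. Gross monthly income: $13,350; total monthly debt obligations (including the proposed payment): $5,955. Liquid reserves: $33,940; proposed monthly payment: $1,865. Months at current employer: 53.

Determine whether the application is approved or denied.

Approved

Credit score 763 ≥ 660 (meets base)
DTI = 5,955/13,350 = 44.6% > 43% — standard DTI limit exceeded.
Reserves: 33,940 ÷ 1,865 = 18.2 months (meets 3-month minimum)
Employment 53 ≥ 12 months
DTI 44.6% is within the 43%–46% exception band; checking compensating factors.
Override check — reserves: 18.2 mo (ok); score: 763 (ok).
Both compensating conditions met → exception applies.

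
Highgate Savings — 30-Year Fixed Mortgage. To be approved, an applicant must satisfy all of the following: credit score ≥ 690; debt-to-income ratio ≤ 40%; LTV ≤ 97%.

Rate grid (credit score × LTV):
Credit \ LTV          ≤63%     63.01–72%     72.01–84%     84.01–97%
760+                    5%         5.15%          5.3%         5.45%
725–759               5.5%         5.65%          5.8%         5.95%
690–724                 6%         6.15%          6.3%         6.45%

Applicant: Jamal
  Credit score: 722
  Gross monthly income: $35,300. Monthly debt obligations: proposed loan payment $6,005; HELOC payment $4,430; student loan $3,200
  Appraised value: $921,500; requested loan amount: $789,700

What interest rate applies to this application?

Credit score 722 ≥ 690; Total monthly debts = (6,005 + 4,430 + 3,200) = 13,635. DTI: 13,635 ÷ 35,300 = 38.6%, within the 40% cap
LTV: 789,700 ÷ 921,500 = 85.7%, within 97% cap
Score 722 is in the 690–724 band; LTV 85.7% is in the 84.01–97% band → 6.45%.

6.45%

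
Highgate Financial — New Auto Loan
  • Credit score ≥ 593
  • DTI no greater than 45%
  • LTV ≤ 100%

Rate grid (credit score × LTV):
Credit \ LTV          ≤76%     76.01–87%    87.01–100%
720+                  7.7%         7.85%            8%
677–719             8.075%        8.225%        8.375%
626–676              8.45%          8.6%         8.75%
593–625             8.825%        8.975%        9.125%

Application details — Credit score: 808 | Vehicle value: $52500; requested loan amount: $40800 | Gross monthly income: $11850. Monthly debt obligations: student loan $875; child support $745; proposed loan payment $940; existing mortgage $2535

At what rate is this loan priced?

Credit score 808 ≥ 593; Total monthly debts = (875 + 745 + 940 + 2,535) = 5,095. DTI: 5,095 ÷ 11,850 = 43%, within the 45% cap
Loan-to-value = 40,800/52,500 = 77.7% — pass (100% max)
Credit 808 → row 720+; LTV 77.7% → column 76.01–87%. Grid cell → 7.85%.

7.85%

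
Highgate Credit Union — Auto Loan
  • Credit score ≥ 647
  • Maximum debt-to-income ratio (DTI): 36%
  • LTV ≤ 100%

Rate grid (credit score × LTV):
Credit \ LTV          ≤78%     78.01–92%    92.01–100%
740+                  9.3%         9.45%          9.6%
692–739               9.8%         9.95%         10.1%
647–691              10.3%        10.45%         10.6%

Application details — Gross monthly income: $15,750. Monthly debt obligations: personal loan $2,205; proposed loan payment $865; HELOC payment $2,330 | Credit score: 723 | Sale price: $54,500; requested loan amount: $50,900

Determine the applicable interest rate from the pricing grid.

Credit score 723 ≥ 647; Total monthly debts = (2,205 + 865 + 2,330) = 5,400. DTI: 5,400 ÷ 15,750 = 34.3%, within the 36% cap
LTV = 50,900/54,500 = 93.4% ≤ 100%
Credit 723 → row 692–739; LTV 93.4% → column 92.01–100%. Grid cell → 10.1%.

10.1%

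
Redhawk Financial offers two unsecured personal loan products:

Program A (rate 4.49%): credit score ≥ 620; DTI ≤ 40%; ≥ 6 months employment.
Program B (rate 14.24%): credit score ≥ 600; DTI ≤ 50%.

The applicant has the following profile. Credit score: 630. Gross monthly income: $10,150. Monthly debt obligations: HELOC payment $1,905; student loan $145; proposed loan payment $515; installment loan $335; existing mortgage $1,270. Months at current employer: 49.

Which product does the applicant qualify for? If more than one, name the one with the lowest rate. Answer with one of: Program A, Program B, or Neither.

Total debts = (1,905 + 145 + 515 + 335 + 1,270) = 4,170; DTI = 4,170/10,150 = 41.1%.
Program A: score 630 ≥ 620; DTI 41.1% > 40%; employment 49 ≥ 6 mo → does not qualify.
Program B: score 630 ≥ 600; DTI 41.1% ≤ 50% → qualifies.

Program B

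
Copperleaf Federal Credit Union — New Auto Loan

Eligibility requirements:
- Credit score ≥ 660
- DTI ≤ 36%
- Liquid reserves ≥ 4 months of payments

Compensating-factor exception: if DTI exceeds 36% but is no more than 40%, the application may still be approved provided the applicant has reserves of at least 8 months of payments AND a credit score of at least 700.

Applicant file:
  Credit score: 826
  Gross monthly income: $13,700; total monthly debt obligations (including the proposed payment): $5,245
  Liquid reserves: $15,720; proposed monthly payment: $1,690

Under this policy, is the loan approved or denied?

Approved

Credit score 826 ≥ 660 (meets base)
DTI = 5,245/13,700 = 38.3% > 36% — standard DTI limit exceeded.
Reserves = 15,720/1,690 = 9.3 months ≥ 4
DTI 38.3% is within the 36%–40% exception band; checking compensating factors.
Override check — reserves: 9.3 mo (ok); score: 826 (ok).
Both compensating conditions met → exception applies.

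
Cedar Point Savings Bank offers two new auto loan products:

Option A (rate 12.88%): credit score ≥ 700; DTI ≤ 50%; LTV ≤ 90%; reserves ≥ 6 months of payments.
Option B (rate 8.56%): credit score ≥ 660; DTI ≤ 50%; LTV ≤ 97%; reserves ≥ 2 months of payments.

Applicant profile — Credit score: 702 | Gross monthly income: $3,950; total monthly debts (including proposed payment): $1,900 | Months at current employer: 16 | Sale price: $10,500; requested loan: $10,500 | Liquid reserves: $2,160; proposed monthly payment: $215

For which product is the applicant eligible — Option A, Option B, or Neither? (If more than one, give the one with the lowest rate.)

DTI = 1,900/3,950 = 48.1%.
LTV = 10,500/10,500 = 100%.
Reserves = 2,160/215 = 10.0 months.
Option A: score 702 ≥ 700; DTI 48.1% ≤ 50%; LTV 100% > 90%; reserves 10.0 ≥ 6 mo → does not qualify.
Option B: score 702 ≥ 660; DTI 48.1% ≤ 50%; LTV 100% > 97%; reserves 10.0 ≥ 2 mo → does not qualify.

Neither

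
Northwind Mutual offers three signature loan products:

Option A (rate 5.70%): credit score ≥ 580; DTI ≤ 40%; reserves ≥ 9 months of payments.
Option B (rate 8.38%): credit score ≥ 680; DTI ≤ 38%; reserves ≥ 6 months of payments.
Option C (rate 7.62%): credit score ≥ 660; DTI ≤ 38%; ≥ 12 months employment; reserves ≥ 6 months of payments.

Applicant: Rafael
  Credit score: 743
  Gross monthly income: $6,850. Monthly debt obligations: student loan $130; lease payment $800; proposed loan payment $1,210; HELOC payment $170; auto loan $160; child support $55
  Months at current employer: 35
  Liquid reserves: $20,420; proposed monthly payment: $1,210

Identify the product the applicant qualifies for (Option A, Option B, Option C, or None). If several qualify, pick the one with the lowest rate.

Option A

Total debts = (130 + 800 + 1,210 + 170 + 160 + 55) = 2,525; DTI = 2,525/6,850 = 36.9%.
Reserves = 20,420/1,210 = 16.9 months.
Option A: score 743 ≥ 580; DTI 36.9% ≤ 40%; reserves 16.9 ≥ 9 mo → qualifies.
Option B: score 743 ≥ 680; DTI 36.9% ≤ 38%; reserves 16.9 ≥ 6 mo → qualifies.
Option C: score 743 ≥ 660; DTI 36.9% ≤ 38%; employment 35 ≥ 12 mo; reserves 16.9 ≥ 6 mo → qualifies.
Qualifying: Option A, Option B, Option C. Lowest rate is 5.70% → Option A.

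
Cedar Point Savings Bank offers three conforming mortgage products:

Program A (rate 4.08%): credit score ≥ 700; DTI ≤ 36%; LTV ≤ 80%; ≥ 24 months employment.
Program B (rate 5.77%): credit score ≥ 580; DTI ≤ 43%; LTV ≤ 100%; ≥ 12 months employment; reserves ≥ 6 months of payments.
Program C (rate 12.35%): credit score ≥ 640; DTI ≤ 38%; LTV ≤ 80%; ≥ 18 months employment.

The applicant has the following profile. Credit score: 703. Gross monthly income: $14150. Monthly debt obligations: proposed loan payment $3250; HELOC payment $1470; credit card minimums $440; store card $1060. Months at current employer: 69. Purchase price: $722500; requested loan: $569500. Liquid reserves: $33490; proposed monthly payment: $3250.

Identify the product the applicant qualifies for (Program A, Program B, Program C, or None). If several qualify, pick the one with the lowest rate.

None

Total debts = (3,250 + 1,470 + 440 + 1,060) = 6,220; DTI = 6,220/14,150 = 44%.
LTV = 569,500/722,500 = 78.8%.
Reserves = 33,490/3,250 = 10.3 months.
Program A: score 703 ≥ 700; DTI 44% > 36%; LTV 78.8% ≤ 80%; employment 69 ≥ 24 mo → does not qualify.
Program B: score 703 ≥ 580; DTI 44% > 43%; LTV 78.8% ≤ 100%; employment 69 ≥ 12 mo; reserves 10.3 ≥ 6 mo → does not qualify.
Program C: score 703 ≥ 640; DTI 44% > 38%; LTV 78.8% ≤ 80%; employment 69 ≥ 18 mo → does not qualify.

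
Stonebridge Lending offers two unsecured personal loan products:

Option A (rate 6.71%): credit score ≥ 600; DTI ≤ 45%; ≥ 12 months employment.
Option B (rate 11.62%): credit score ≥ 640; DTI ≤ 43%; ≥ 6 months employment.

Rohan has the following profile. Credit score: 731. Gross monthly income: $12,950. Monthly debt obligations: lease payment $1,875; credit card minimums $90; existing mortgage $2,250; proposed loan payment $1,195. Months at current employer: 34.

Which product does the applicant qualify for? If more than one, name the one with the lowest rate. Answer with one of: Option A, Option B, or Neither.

Total debts = (1,875 + 90 + 2,250 + 1,195) = 5,410; DTI = 5,410/12,950 = 41.8%.
Option A: score 731 ≥ 600; DTI 41.8% ≤ 45%; employment 34 ≥ 12 mo → qualifies.
Option B: score 731 ≥ 640; DTI 41.8% ≤ 43%; employment 34 ≥ 6 mo → qualifies.
Qualifying: Option A, Option B. Lowest rate is 6.71% → Option A.

Option A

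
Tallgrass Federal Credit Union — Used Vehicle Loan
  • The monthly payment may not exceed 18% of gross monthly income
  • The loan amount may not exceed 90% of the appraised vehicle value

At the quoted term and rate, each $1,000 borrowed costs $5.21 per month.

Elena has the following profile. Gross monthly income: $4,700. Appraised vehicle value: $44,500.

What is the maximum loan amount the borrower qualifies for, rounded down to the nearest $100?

$40,000

Payment cap: 18% × $4,700 = $846/month.
At $5.21 per $1,000, that supports 846/5.21 × 1,000 ≈ $162,380 → $162,300.
LTV cap: 90% × $44,500 = $40,050 → $40,000.
Binding constraint: loan-to-value.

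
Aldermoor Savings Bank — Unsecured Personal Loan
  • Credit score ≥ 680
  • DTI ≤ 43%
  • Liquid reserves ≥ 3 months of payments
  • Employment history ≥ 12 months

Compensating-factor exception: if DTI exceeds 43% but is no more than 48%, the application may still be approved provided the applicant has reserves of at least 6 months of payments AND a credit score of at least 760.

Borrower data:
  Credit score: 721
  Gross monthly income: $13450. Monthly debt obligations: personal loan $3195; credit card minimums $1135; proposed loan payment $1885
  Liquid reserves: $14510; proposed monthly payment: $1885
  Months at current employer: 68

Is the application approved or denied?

Denied

Credit score 721 ≥ 680 (meets base)
Total debts = (3,195 + 1,135 + 1,885) = 6,215. DTI = 6,215/13,450 = 46.2% > 43% — standard DTI limit exceeded.
Reserves = 14,510/1,885 = 7.7 months ≥ 3
Employment 68 ≥ 12 months
DTI 46.2% is within the 43%–48% exception band; checking compensating factors.
Reserves 7.7 ≥ 6 months; credit score 721 < 760.
Override conditions not both satisfied; exception does not apply.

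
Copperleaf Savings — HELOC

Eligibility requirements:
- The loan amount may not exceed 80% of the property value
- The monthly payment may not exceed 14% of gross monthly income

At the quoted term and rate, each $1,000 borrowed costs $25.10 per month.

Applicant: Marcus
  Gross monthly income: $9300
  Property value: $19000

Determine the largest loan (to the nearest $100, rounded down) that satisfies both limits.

Payment cap: 14% × $9,300 = $1,302/month.
At $25.10 per $1,000, that supports 1,302/25.10 × 1,000 ≈ $51,872 → $51,800.
LTV cap: 80% × $19,000 = $15,200 → $15,200.
Binding constraint: loan-to-value.

$15,200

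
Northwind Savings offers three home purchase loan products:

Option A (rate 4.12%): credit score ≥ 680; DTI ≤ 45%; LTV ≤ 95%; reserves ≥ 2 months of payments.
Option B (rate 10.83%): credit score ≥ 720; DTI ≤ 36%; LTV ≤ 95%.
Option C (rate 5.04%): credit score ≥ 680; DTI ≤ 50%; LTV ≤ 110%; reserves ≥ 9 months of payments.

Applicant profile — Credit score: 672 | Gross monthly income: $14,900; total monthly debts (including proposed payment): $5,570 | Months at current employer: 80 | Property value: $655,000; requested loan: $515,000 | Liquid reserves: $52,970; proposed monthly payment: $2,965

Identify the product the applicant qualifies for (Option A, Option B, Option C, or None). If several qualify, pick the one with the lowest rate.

None

DTI = 5,570/14,900 = 37.4%.
LTV = 515,000/655,000 = 78.6%.
Reserves = 52,970/2,965 = 17.9 months.
Option A: score 672 < 680; DTI 37.4% ≤ 45%; LTV 78.6% ≤ 95%; reserves 17.9 ≥ 2 mo → does not qualify.
Option B: score 672 < 720; DTI 37.4% > 36%; LTV 78.6% ≤ 95% → does not qualify.
Option C: score 672 < 680; DTI 37.4% ≤ 50%; LTV 78.6% ≤ 110%; reserves 17.9 ≥ 9 mo → does not qualify.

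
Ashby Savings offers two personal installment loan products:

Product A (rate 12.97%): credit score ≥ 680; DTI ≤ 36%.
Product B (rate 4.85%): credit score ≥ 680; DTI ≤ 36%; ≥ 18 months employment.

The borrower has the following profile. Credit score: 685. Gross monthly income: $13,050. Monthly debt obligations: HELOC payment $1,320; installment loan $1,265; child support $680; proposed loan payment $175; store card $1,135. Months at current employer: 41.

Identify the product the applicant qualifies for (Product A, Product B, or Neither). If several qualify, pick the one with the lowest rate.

Product B

Total debts = (1,320 + 1,265 + 680 + 175 + 1,135) = 4,575; DTI = 4,575/13,050 = 35.1%.
Product A: score 685 ≥ 680; DTI 35.1% ≤ 36% → qualifies.
Product B: score 685 ≥ 680; DTI 35.1% ≤ 36%; employment 41 ≥ 18 mo → qualifies.
Qualifying: Product A, Product B. Lowest rate is 4.85% → Product B.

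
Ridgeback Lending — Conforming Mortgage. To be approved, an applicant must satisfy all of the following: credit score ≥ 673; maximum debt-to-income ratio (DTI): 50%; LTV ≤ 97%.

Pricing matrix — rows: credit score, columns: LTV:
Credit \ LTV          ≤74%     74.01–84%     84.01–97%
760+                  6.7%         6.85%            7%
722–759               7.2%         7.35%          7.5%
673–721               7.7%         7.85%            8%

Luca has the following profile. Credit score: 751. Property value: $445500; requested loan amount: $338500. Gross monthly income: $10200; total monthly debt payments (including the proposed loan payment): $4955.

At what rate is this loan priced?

7.35%

Credit score 751 ≥ 673; DTI = 4,955/10,200 = 48.6% ≤ 50%
LTV = 338,500/445,500 = 76% ≤ 97%
Row: 751 falls in 722–759. Column: 76% falls in 74.01–84%. Rate = 7.35%.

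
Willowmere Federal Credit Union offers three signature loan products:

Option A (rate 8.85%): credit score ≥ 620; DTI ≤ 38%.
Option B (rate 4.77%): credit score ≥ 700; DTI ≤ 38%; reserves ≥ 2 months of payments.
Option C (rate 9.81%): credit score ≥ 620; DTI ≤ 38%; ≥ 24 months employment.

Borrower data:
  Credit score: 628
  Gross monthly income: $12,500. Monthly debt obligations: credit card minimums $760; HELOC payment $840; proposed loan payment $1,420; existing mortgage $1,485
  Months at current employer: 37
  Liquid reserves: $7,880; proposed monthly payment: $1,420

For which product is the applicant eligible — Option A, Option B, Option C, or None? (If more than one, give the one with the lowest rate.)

Option A

Total debts = (760 + 840 + 1,420 + 1,485) = 4,505; DTI = 4,505/12,500 = 36%.
Reserves = 7,880/1,420 = 5.5 months.
Option A: score 628 ≥ 620; DTI 36% ≤ 38% → qualifies.
Option B: score 628 < 700; DTI 36% ≤ 38%; reserves 5.5 ≥ 2 mo → does not qualify.
Option C: score 628 ≥ 620; DTI 36% ≤ 38%; employment 37 ≥ 24 mo → qualifies.
Qualifying: Option A, Option C. Lowest rate is 8.85% → Option A.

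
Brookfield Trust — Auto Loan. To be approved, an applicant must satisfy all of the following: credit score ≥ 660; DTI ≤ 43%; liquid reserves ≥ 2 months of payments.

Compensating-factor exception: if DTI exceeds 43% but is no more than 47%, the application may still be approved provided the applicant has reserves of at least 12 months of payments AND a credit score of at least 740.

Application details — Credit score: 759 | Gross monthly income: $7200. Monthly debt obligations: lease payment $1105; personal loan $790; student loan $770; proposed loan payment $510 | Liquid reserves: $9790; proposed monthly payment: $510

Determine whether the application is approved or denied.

Approved

Credit score 759 ≥ 660 (meets base)
Total debts = (1,105 + 790 + 770 + 510) = 3,175. DTI: 3,175 ÷ 7,200 = 44.1%, over the 43% base limit.
Reserves = 9,790/510 = 19.2 months ≥ 2
DTI 44.1% is within the 43%–47% exception band; checking compensating factors.
Override check — reserves: 19.2 mo (ok); score: 759 (ok).
Both override conditions satisfied; DTI exception granted.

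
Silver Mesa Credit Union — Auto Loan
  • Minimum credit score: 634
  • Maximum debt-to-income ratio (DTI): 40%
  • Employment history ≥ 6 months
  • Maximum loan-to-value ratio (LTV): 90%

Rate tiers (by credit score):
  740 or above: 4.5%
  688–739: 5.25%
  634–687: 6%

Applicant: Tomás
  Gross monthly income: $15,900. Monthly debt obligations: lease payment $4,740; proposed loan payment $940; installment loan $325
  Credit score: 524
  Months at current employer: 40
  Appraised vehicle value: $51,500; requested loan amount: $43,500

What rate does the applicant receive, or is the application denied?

Denied

Credit score 524 < 634 (below minimum)
LTV: 43,500 ÷ 51,500 = 84.5%, within 90% cap
Employment 40 ≥ 6 months
Total monthly debts = (4,740 + 940 + 325) = 6,005. DTI: 6,005 ÷ 15,900 = 37.8%, within the 40% cap
Not all requirements met → denied.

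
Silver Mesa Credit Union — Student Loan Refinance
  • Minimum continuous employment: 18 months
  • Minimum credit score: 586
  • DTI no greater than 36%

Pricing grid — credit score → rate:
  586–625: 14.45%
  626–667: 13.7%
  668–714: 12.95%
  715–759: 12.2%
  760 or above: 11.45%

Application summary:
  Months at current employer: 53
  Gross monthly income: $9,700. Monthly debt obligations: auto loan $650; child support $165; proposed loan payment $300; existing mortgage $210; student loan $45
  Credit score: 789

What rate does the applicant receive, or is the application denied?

Approved at 11.45%

Credit score 789 ≥ 586 (meets minimum)
Employment 53 ≥ 18 months
Total monthly debts = (650 + 165 + 300 + 210 + 45) = 1,370. DTI = 1,370/9,700 = 14.1% ≤ 36%
All requirements met. Score 789 falls in the 760 or above tier → 11.45%.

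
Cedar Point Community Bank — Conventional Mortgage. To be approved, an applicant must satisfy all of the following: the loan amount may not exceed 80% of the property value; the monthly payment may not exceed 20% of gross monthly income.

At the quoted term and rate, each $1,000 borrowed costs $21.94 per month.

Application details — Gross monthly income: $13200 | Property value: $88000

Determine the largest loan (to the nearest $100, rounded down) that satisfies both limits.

Payment cap: 20% × $13,200 = $2,640/month.
At $21.94 per $1,000, that supports 2,640/21.94 × 1,000 ≈ $120,328 → $120,300.
LTV cap: 80% × $88,000 = $70,400 → $70,400.
Binding constraint: loan-to-value.

$70,400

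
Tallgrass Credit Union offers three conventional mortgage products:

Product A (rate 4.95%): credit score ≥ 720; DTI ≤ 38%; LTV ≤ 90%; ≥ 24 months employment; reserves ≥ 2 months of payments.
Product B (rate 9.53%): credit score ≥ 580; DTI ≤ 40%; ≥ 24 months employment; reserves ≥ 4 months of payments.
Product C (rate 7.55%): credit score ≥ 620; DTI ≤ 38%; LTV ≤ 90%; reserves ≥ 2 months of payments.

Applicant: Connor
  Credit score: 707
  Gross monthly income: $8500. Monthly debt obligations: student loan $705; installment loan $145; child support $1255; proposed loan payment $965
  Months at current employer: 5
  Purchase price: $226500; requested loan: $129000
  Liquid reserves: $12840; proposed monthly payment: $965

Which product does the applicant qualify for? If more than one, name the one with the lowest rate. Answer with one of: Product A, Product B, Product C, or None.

Total debts = (705 + 145 + 1,255 + 965) = 3,070; DTI = 3,070/8,500 = 36.1%.
LTV = 129,000/226,500 = 57%.
Reserves = 12,840/965 = 13.3 months.
Product A: score 707 < 720; DTI 36.1% ≤ 38%; LTV 57% ≤ 90%; employment 5 < 24 mo; reserves 13.3 ≥ 2 mo → does not qualify.
Product B: score 707 ≥ 580; DTI 36.1% ≤ 40%; employment 5 < 24 mo; reserves 13.3 ≥ 4 mo → does not qualify.
Product C: score 707 ≥ 620; DTI 36.1% ≤ 38%; LTV 57% ≤ 90%; reserves 13.3 ≥ 2 mo → qualifies.

Product C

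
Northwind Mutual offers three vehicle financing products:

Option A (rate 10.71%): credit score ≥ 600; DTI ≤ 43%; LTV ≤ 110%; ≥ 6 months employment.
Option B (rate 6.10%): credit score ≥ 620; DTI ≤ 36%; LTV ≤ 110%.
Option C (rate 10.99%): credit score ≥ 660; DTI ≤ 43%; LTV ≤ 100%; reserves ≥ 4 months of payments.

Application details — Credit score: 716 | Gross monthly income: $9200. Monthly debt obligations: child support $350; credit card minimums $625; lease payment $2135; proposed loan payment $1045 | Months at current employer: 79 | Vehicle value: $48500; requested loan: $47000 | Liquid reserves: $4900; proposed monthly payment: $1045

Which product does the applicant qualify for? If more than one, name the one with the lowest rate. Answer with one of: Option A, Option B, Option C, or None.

Total debts = (350 + 625 + 2,135 + 1,045) = 4,155; DTI = 4,155/9,200 = 45.2%.
LTV = 47,000/48,500 = 96.9%.
Reserves = 4,900/1,045 = 4.7 months.
Option A: score 716 ≥ 600; DTI 45.2% > 43%; LTV 96.9% ≤ 110%; employment 79 ≥ 6 mo → does not qualify.
Option B: score 716 ≥ 620; DTI 45.2% > 36%; LTV 96.9% ≤ 110% → does not qualify.
Option C: score 716 ≥ 660; DTI 45.2% > 43%; LTV 96.9% ≤ 100%; reserves 4.7 ≥ 4 mo → does not qualify.

None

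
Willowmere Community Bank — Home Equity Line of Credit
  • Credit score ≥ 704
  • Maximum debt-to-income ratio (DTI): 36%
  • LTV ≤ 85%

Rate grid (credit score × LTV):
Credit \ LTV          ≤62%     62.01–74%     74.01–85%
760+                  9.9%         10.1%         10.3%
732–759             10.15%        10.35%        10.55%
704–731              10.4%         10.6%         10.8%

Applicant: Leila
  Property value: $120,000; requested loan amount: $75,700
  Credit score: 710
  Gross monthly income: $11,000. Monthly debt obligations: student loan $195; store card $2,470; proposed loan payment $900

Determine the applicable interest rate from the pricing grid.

10.6%

Credit score 710 ≥ 704; Total monthly debts = (195 + 2,470 + 900) = 3,565. DTI: 3,565 ÷ 11,000 = 32.4%, within the 36% cap
Loan-to-value = 75,700/120,000 = 63.1% — pass (85% max)
Credit 710 → row 704–731; LTV 63.1% → column 62.01–74%. Grid cell → 10.6%.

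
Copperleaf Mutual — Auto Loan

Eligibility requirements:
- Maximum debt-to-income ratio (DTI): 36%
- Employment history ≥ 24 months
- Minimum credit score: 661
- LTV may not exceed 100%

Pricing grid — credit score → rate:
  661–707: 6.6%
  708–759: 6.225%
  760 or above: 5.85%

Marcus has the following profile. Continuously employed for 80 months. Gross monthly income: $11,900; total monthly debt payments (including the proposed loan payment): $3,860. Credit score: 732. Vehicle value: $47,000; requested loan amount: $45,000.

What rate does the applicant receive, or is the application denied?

Credit score 732 ≥ 661 (meets minimum)
LTV: 45,000 ÷ 47,000 = 95.7%, within 100% cap
DTI = 3,860/11,900 = 32.4% ≤ 36%
Employment 80 ≥ 24 months
All requirements met. Score 732 falls in the 708–759 tier → 6.225%.

Approved at 6.225%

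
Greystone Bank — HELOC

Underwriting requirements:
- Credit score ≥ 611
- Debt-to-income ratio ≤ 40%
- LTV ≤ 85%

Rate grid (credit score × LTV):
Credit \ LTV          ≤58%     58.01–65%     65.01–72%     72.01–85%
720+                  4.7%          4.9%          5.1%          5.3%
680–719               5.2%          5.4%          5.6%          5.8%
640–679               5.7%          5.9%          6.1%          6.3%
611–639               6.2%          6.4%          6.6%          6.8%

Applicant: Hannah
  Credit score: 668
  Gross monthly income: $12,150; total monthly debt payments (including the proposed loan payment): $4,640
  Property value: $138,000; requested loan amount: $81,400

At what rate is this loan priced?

Credit score 668 ≥ 611; DTI = 4,640/12,150 = 38.2% ≤ 40%
Loan-to-value = 81,400/138,000 = 59% — pass (85% max)
Score 668 is in the 640–679 band; LTV 59% is in the 58.01–65% band → 5.9%.

5.9%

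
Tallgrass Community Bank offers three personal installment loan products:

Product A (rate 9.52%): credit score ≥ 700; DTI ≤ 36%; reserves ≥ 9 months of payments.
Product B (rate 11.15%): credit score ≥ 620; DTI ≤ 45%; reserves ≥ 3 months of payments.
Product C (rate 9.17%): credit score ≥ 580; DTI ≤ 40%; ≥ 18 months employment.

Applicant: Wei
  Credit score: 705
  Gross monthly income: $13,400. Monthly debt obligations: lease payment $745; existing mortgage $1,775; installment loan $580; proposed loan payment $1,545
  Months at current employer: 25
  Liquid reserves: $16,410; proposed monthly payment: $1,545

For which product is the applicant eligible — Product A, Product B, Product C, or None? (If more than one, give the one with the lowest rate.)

Total debts = (745 + 1,775 + 580 + 1,545) = 4,645; DTI = 4,645/13,400 = 34.7%.
Reserves = 16,410/1,545 = 10.6 months.
Product A: score 705 ≥ 700; DTI 34.7% ≤ 36%; reserves 10.6 ≥ 9 mo → qualifies.
Product B: score 705 ≥ 620; DTI 34.7% ≤ 45%; reserves 10.6 ≥ 3 mo → qualifies.
Product C: score 705 ≥ 580; DTI 34.7% ≤ 40%; employment 25 ≥ 18 mo → qualifies.
Qualifying: Product A, Product B, Product C. Lowest rate is 9.17% → Product C.

Product C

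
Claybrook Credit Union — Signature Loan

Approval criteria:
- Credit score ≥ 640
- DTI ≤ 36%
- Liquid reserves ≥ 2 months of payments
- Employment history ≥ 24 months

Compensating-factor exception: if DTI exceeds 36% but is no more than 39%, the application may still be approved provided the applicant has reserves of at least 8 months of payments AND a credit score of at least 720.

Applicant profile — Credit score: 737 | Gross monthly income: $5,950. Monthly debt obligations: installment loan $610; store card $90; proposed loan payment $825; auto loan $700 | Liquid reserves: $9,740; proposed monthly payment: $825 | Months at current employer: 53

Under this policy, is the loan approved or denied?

Approved

Credit score 737 ≥ 640 (meets base)
Total debts = (610 + 90 + 825 + 700) = 2,225. DTI = 2,225/5,950 = 37.4% > 36% — standard DTI limit exceeded.
Reserves = 9,740/825 = 11.8 months ≥ 2
Employment 53 ≥ 24 months
37.4% falls in the override range (36%–39%), so the compensating-factor test applies.
Override check — reserves: 11.8 mo (ok); score: 737 (ok).
Both compensating conditions met → exception applies.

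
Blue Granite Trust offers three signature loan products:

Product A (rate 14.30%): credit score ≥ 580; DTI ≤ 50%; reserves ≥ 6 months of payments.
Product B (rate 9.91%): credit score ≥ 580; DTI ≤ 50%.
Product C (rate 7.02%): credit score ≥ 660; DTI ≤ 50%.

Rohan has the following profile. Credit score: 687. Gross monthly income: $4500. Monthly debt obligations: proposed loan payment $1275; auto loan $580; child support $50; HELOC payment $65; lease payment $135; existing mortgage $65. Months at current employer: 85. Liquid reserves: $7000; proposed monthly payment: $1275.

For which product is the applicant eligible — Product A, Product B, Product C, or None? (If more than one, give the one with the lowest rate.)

Product C

Total debts = (1,275 + 580 + 50 + 65 + 135 + 65) = 2,170; DTI = 2,170/4,500 = 48.2%.
Reserves = 7,000/1,275 = 5.5 months.
Product A: score 687 ≥ 580; DTI 48.2% ≤ 50%; reserves 5.5 < 6 mo → does not qualify.
Product B: score 687 ≥ 580; DTI 48.2% ≤ 50% → qualifies.
Product C: score 687 ≥ 660; DTI 48.2% ≤ 50% → qualifies.
Qualifying: Product B, Product C. Lowest rate is 7.02% → Product C.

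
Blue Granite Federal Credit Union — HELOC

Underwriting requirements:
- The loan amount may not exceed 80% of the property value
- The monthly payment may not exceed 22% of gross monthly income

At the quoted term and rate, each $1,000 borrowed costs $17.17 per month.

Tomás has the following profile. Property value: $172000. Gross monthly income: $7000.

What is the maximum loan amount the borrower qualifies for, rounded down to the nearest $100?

Payment cap: 22% × $7,000 = $1,540/month.
At $17.17 per $1,000, that supports 1,540/17.17 × 1,000 ≈ $89,691 → $89,600.
LTV cap: 80% × $172,000 = $137,600 → $137,600.
Binding constraint: payment-to-income.

$89,600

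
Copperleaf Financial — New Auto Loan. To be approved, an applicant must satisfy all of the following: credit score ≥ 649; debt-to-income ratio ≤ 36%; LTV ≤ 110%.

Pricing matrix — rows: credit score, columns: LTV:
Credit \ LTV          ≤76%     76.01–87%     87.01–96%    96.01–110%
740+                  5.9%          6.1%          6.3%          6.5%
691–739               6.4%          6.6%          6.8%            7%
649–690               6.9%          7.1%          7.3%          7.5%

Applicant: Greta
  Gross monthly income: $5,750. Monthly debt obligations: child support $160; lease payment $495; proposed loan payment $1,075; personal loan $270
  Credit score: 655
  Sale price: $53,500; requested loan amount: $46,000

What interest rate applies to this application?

Credit score 655 ≥ 649; Total monthly debts = (160 + 495 + 1,075 + 270) = 2,000. DTI = 2,000/5,750 = 34.8% ≤ 36%
LTV: 46,000 ÷ 53,500 = 86%, within 110% cap
Score 655 is in the 649–690 band; LTV 86% is in the 76.01–87% band → 7.1%.

7.1%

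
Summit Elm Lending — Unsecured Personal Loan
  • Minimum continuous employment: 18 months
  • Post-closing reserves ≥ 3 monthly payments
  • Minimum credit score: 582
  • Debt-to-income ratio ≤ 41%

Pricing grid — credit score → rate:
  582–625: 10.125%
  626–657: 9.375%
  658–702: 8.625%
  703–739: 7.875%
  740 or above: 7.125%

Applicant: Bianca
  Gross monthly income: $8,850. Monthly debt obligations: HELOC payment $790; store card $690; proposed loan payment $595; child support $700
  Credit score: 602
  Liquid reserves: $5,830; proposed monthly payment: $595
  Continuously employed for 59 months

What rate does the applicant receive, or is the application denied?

Approved at 10.125%

Credit score 602 ≥ 582 (meets minimum)
Total monthly debts = (790 + 690 + 595 + 700) = 2,775. DTI: 2,775 ÷ 8,850 = 31.4%, within the 41% cap
Reserves = 5,830/595 = 9.8 months ≥ 3
Employment 59 ≥ 18 months
All requirements met. Score 602 falls in the 582–625 tier → 10.125%.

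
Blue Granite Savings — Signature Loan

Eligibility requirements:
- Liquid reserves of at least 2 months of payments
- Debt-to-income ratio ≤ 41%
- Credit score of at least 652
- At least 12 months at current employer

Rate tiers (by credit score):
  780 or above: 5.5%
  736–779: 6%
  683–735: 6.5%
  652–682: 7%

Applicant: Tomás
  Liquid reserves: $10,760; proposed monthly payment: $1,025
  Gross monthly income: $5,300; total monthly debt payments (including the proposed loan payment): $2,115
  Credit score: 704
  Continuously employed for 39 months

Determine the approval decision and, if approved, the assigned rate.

Credit score 704 ≥ 652 (meets minimum)
DTI: 2,115 ÷ 5,300 = 39.9%, within the 41% cap
Employment 39 ≥ 12 months
Reserves = 10,760/1,025 = 10.5 months ≥ 2
All requirements met. Score 704 falls in the 683–735 tier → 6.5%.

Approved at 6.5%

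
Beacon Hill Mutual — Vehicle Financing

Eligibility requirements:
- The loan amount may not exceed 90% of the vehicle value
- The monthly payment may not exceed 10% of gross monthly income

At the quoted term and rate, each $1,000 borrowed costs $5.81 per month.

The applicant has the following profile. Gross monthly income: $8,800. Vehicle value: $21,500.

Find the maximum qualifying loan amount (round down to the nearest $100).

$19,300

Payment cap: 10% × $8,800 = $880/month.
At $5.81 per $1,000, that supports 880/5.81 × 1,000 ≈ $151,462 → $151,400.
LTV cap: 90% × $21,500 = $19,350 → $19,300.
Binding constraint: loan-to-value.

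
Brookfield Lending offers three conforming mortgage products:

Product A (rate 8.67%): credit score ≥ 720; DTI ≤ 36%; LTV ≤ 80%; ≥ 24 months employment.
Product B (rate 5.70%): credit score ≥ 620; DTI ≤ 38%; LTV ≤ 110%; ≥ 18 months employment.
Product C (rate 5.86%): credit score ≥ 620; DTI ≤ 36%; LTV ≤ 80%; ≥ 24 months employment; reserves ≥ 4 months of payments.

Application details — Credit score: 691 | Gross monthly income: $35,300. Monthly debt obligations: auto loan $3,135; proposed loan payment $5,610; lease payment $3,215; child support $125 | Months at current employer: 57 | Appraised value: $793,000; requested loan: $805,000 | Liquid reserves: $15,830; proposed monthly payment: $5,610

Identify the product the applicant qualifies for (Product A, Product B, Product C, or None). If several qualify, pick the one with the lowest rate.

Product B

Total debts = (3,135 + 5,610 + 3,215 + 125) = 12,085; DTI = 12,085/35,300 = 34.2%.
LTV = 805,000/793,000 = 101.5%.
Reserves = 15,830/5,610 = 2.8 months.
Product A: score 691 < 720; DTI 34.2% ≤ 36%; LTV 101.5% > 80%; employment 57 ≥ 24 mo → does not qualify.
Product B: score 691 ≥ 620; DTI 34.2% ≤ 38%; LTV 101.5% ≤ 110%; employment 57 ≥ 18 mo → qualifies.
Product C: score 691 ≥ 620; DTI 34.2% ≤ 36%; LTV 101.5% > 80%; employment 57 ≥ 24 mo; reserves 2.8 < 4 mo → does not qualify.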